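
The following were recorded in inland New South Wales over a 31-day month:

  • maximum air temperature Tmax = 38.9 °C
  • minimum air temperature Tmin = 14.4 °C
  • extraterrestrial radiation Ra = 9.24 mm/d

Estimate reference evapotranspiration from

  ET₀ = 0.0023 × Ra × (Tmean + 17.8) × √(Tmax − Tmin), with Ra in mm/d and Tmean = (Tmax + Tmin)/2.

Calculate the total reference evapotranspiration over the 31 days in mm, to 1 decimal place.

144.9 mm

Tmean = (38.9 + 14.4)/2 = 26.65 °C
ET₀ = 0.0023 × 9.24 × (26.65 + 17.8) × √24.5 = 0.0023 × 9.24 × 44.45 × 4.9497 = 4.6757 mm/d
Over 31 days: 4.6757 × 31 = 144.947 mm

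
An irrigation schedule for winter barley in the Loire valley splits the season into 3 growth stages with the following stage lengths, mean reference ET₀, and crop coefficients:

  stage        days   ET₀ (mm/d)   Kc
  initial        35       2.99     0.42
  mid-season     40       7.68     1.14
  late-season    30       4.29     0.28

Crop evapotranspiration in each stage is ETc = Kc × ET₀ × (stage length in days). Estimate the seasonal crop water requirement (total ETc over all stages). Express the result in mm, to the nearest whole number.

initial: 0.42 × 2.99 × 35 = 43.95 mm
mid-season: 1.14 × 7.68 × 40 = 350.21 mm
late-season: 0.28 × 4.29 × 30 = 36.04 mm
Seasonal total = 430.20 mm

430 mm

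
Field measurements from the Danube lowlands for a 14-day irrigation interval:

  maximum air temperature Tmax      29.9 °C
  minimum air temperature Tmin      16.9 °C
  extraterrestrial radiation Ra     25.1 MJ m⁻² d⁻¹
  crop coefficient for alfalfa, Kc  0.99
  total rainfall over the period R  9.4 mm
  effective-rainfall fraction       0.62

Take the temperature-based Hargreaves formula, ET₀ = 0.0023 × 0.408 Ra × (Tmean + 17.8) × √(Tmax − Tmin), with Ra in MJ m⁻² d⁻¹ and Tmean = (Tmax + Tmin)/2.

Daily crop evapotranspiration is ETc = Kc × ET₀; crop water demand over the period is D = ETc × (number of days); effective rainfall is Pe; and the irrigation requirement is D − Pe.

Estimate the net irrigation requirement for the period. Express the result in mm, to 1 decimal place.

42.7 mm

Tmean = (29.9 + 16.9)/2 = 23.40 °C
0.408 Ra = 0.408 × 25.1 = 10.2408 mm/d equivalent
ET₀ = 0.0023 × 10.2408 × (23.40 + 17.8) × √13.0 = 0.0023 × 10.2408 × 41.20 × 3.6056 = 3.4989 mm/d
ETc = Kc × ET₀ = 0.99 × 3.4989 = 3.4639 mm/d
Crop demand D = ETc × 14 d = 3.4639 × 14 = 48.495 mm
Pe = 0.62 × 9.4 = 5.828 mm
D − Pe = 48.495 − 5.828 = 42.667 mm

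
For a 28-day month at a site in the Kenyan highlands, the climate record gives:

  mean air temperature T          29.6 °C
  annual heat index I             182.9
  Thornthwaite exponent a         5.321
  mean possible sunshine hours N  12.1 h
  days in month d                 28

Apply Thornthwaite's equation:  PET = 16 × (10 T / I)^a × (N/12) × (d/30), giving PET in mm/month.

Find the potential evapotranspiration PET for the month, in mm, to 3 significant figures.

10T/I = 10 × 29.6 / 182.9 = 1.6184
(10T/I)^a = 1.6184^5.321 = 12.9582
Uncorrected PET = 16 × 12.9582 = 207.331 mm
Correction = (N/12)(d/30) = (12.1/12)(28/30) = 0.9411
PET = 207.331 × 0.9411 = 195.119 mm/month

195 mm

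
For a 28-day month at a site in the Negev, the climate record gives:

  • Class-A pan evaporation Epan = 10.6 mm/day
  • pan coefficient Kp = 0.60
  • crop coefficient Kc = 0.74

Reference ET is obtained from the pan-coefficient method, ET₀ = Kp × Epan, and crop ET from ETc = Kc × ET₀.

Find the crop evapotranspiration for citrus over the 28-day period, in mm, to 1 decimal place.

ET₀ = 0.60 × 10.6 = 6.3600 mm/d
ETc = Kc × ET₀ = 0.74 × 6.3600 = 4.7064 mm/d
Over 28 days: 4.7064 × 28 = 131.779 mm

131.8 mm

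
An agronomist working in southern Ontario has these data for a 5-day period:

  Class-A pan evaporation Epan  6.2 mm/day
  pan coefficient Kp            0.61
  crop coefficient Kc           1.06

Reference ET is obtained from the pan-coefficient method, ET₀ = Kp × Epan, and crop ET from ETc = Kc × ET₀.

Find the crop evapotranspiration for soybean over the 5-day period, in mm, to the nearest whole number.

ET₀ = 0.61 × 6.2 = 3.7820 mm/d
ETc = Kc × ET₀ = 1.06 × 3.7820 = 4.0089 mm/d
Over 5 days: 4.0089 × 5 = 20.045 mm

20 mm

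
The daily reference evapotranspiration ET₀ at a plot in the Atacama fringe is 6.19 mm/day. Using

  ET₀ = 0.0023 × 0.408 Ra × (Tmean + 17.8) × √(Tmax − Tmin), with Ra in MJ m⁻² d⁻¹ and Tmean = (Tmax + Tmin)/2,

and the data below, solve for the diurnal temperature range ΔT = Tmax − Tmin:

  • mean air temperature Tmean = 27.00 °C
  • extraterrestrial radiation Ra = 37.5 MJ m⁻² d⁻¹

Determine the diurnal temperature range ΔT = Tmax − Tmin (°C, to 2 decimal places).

15.42 °C

√ΔT = ET₀ / [0.0023 × 0.408 × Ra × (Tmean+17.8)] = 6.19 / (0.0023 × 15.3000 × 44.80) = 3.9264
ΔT = 3.9264² = 15.417 °C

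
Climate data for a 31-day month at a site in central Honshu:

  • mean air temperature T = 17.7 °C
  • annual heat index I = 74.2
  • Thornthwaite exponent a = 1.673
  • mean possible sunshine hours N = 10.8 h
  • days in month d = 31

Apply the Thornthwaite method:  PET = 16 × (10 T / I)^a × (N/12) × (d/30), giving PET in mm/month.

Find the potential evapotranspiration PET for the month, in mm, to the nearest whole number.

64 mm

10T/I = 10 × 17.7 / 74.2 = 2.3854
(10T/I)^a = 2.3854^1.673 = 4.2821
Uncorrected PET = 16 × 4.2821 = 68.514 mm
Correction = (N/12)(d/30) = (10.8/12)(31/30) = 0.9300
PET = 68.514 × 0.9300 = 63.718 mm/month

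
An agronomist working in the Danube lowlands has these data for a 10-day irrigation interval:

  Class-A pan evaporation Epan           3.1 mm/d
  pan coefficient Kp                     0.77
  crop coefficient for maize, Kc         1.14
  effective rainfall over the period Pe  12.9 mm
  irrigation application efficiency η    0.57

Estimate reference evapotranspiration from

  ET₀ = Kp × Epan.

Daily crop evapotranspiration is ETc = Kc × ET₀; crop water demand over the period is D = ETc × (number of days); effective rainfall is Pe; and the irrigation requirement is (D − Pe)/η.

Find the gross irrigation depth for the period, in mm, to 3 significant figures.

25.1 mm

ET₀ = 0.77 × 3.1 = 2.3870 mm/d
ETc = Kc × ET₀ = 1.14 × 2.3870 = 2.7212 mm/d
Crop demand D = ETc × 10 d = 2.7212 × 10 = 27.212 mm
D − Pe = 27.212 − 12.9 = 14.312 mm
Gross irrigation = 14.312 / 0.57 = 25.109 mm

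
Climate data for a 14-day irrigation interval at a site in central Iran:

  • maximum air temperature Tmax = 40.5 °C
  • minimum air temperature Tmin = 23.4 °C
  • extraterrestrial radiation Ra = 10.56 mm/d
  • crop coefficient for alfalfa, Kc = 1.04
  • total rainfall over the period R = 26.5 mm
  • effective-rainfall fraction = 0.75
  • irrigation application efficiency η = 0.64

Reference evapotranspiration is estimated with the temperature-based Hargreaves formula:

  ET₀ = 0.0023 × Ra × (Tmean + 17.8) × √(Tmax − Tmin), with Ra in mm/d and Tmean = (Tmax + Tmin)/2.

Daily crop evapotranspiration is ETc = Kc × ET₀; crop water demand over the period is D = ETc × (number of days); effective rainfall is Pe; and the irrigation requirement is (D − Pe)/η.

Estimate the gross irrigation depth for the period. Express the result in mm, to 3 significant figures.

82.6 mm

Tmean = (40.5 + 23.4)/2 = 31.95 °C
ET₀ = 0.0023 × 10.56 × (31.95 + 17.8) × √17.1 = 0.0023 × 10.56 × 49.75 × 4.1352 = 4.9967 mm/d
ETc = Kc × ET₀ = 1.04 × 4.9967 = 5.1966 mm/d
Crop demand D = ETc × 14 d = 5.1966 × 14 = 72.752 mm
Pe = 0.75 × 26.5 = 19.875 mm
D − Pe = 72.752 − 19.875 = 52.877 mm
Gross irrigation = 52.877 / 0.64 = 82.620 mm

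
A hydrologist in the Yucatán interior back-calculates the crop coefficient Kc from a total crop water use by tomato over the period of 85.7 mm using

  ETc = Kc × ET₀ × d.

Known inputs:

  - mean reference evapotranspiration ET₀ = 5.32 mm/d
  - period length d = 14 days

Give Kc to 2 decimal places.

ETc = Kc × ET₀ × d  ⇒  Kc = ETc / (ET₀ × d)
Kc = 85.7 / (5.32 × 14) = 85.7 / 74.48 = 1.1506

1.15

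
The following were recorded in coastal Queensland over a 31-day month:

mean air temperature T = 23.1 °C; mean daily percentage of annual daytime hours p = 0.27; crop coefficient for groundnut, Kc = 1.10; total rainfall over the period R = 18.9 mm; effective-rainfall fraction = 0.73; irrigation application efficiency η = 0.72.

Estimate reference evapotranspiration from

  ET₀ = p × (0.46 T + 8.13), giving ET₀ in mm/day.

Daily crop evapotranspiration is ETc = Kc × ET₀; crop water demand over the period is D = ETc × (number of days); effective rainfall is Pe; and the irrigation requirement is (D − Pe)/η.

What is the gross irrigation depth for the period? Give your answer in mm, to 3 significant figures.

221 mm

ET₀ = 0.27 × (0.46 × 23.1 + 8.13) = 0.27 × 18.756 = 5.0641 mm/d
ETc = Kc × ET₀ = 1.10 × 5.0641 = 5.5705 mm/d
Crop demand D = ETc × 31 d = 5.5705 × 31 = 172.686 mm
Pe = 0.73 × 18.9 = 13.797 mm
D − Pe = 172.686 − 13.797 = 158.889 mm
Gross irrigation = 158.889 / 0.72 = 220.679 mm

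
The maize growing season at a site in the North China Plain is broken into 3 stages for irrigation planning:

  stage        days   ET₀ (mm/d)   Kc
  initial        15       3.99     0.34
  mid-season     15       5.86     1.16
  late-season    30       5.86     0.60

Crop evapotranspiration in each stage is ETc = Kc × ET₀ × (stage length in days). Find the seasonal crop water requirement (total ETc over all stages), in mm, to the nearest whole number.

initial: 0.34 × 3.99 × 15 = 20.35 mm
mid-season: 1.16 × 5.86 × 15 = 101.96 mm
late-season: 0.60 × 5.86 × 30 = 105.48 mm
Seasonal total = 227.79 mm

228 mm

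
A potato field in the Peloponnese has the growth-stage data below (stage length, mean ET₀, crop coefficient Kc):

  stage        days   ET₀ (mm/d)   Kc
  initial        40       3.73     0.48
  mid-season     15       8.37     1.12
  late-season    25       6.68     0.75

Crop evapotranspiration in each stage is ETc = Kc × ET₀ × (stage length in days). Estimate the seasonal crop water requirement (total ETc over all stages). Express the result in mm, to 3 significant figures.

337 mm

initial: 0.48 × 3.73 × 40 = 71.62 mm
mid-season: 1.12 × 8.37 × 15 = 140.62 mm
late-season: 0.75 × 6.68 × 25 = 125.25 mm
Seasonal total = 337.49 mm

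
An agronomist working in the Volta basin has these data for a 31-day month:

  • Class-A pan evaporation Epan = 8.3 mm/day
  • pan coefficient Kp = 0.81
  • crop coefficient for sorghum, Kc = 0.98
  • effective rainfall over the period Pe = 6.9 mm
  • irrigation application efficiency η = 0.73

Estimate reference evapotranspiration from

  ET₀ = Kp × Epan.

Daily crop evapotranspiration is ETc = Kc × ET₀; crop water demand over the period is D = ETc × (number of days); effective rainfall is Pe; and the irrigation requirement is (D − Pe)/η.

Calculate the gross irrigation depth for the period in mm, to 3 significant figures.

270 mm

ET₀ = 0.81 × 8.3 = 6.7230 mm/d
ETc = Kc × ET₀ = 0.98 × 6.7230 = 6.5885 mm/d
Crop demand D = ETc × 31 d = 6.5885 × 31 = 204.244 mm
D − Pe = 204.244 − 6.9 = 197.344 mm
Gross irrigation = 197.344 / 0.73 = 270.334 mm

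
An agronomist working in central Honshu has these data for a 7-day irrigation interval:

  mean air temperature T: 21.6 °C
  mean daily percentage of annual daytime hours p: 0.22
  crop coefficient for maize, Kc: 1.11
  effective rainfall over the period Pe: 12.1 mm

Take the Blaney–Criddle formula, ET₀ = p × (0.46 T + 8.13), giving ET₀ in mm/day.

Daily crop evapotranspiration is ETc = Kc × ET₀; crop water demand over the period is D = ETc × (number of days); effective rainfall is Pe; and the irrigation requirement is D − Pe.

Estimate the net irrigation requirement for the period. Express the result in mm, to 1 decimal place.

ET₀ = 0.22 × (0.46 × 21.6 + 8.13) = 0.22 × 18.066 = 3.9745 mm/d
ETc = Kc × ET₀ = 1.11 × 3.9745 = 4.4117 mm/d
Crop demand D = ETc × 7 d = 4.4117 × 7 = 30.882 mm
D − Pe = 30.882 − 12.1 = 18.782 mm

18.8 mm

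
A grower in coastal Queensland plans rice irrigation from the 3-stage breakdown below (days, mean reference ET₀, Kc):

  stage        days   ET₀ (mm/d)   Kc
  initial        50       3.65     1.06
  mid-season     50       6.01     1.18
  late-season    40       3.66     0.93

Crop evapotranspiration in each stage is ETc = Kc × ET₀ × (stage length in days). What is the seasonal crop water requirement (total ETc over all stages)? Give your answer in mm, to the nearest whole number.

684 mm

initial: 1.06 × 3.65 × 50 = 193.45 mm
mid-season: 1.18 × 6.01 × 50 = 354.59 mm
late-season: 0.93 × 3.66 × 40 = 136.15 mm
Seasonal total = 684.19 mm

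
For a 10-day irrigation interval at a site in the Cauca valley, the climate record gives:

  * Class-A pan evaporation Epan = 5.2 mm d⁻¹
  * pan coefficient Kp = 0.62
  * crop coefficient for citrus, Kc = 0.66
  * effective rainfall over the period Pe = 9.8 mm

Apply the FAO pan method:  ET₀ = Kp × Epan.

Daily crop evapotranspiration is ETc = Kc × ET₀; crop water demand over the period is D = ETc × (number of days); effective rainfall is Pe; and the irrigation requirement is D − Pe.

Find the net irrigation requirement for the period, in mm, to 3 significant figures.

11.5 mm

ET₀ = 0.62 × 5.2 = 3.2240 mm/d
ETc = Kc × ET₀ = 0.66 × 3.2240 = 2.1278 mm/d
Crop demand D = ETc × 10 d = 2.1278 × 10 = 21.278 mm
D − Pe = 21.278 − 9.8 = 11.478 mm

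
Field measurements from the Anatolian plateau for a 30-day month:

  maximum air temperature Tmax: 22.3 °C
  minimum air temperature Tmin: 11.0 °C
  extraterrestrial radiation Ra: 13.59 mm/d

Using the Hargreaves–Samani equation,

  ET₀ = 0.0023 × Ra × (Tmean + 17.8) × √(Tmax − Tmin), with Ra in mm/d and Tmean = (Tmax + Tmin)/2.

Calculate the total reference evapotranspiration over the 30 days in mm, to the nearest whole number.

109 mm

Tmean = (22.3 + 11.0)/2 = 16.65 °C
ET₀ = 0.0023 × 13.59 × (16.65 + 17.8) × √11.3 = 0.0023 × 13.59 × 34.45 × 3.3615 = 3.6197 mm/d
Over 30 days: 3.6197 × 30 = 108.591 mm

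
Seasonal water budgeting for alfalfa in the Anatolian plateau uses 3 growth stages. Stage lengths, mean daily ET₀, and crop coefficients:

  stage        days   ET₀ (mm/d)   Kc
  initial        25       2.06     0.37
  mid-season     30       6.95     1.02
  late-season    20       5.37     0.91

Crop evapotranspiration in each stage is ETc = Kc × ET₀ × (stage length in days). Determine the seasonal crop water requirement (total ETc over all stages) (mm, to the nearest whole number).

initial: 0.37 × 2.06 × 25 = 19.06 mm
mid-season: 1.02 × 6.95 × 30 = 212.67 mm
late-season: 0.91 × 5.37 × 20 = 97.73 mm
Seasonal total = 329.46 mm

329 mm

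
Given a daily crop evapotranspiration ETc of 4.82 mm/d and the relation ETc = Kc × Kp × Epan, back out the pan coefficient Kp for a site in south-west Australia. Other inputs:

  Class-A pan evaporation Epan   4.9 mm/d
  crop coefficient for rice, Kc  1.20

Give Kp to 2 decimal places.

0.82

ETc = Kc × Kp × Epan  ⇒  Kp = ETc / (Kc × Epan)
Kp = 4.82 / (1.20 × 4.9) = 4.82 / 5.880 = 0.8197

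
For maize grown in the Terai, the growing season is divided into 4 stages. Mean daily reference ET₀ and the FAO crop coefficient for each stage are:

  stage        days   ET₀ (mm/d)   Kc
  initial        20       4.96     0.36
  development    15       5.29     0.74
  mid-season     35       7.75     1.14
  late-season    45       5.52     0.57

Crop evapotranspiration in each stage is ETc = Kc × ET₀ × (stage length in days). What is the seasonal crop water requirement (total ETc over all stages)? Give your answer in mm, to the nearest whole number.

545 mm

initial: 0.36 × 4.96 × 20 = 35.71 mm
development: 0.74 × 5.29 × 15 = 58.72 mm
mid-season: 1.14 × 7.75 × 35 = 309.23 mm
late-season: 0.57 × 5.52 × 45 = 141.59 mm
Seasonal total = 545.25 mm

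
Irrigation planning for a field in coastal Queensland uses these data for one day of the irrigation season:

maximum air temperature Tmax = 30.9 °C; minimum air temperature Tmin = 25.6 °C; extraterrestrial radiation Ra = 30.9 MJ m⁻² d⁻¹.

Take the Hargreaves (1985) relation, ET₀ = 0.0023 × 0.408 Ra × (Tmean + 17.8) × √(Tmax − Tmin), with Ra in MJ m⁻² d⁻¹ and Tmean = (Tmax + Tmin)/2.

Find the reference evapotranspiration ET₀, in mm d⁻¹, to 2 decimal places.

3.07 mm d⁻¹

Tmean = (30.9 + 25.6)/2 = 28.25 °C
0.408 Ra = 0.408 × 30.9 = 12.6072 mm/d equivalent
ET₀ = 0.0023 × 12.6072 × (28.25 + 17.8) × √5.3 = 0.0023 × 12.6072 × 46.05 × 2.3022 = 3.0741 mm/d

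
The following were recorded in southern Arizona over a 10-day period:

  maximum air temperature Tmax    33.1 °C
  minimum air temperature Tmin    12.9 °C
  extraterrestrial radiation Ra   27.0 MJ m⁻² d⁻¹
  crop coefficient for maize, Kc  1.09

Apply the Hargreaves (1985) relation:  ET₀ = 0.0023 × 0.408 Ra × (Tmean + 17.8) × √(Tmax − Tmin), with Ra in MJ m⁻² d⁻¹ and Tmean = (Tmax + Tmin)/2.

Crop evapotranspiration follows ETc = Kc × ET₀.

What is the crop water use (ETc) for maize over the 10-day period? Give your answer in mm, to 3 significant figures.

Tmean = (33.1 + 12.9)/2 = 23.00 °C
0.408 Ra = 0.408 × 27.0 = 11.0160 mm/d equivalent
ET₀ = 0.0023 × 11.0160 × (23.00 + 17.8) × √20.2 = 0.0023 × 11.0160 × 40.80 × 4.4944 = 4.6460 mm/d
ETc = Kc × ET₀ = 1.09 × 4.6460 = 5.0641 mm/d
Over 10 days: 5.0641 × 10 = 50.641 mm

50.6 mm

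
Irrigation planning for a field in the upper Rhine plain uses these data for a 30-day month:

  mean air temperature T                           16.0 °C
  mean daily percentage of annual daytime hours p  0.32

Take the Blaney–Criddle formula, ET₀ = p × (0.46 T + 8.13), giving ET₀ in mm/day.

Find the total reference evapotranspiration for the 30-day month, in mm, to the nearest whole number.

ET₀ = 0.32 × (0.46 × 16.0 + 8.13) = 0.32 × 15.490 = 4.9568 mm/d
Monthly total = 4.9568 × 30 = 148.704 mm

149 mm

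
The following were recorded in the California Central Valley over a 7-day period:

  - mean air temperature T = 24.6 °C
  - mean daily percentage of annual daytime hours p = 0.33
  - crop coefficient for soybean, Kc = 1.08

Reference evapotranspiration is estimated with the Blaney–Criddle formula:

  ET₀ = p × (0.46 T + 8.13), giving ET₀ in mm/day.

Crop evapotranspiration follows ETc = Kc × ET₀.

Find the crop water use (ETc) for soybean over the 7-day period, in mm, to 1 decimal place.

48.5 mm

ET₀ = 0.33 × (0.46 × 24.6 + 8.13) = 0.33 × 19.446 = 6.4172 mm/d
ETc = Kc × ET₀ = 1.08 × 6.4172 = 6.9306 mm/d
Over 7 days: 6.9306 × 7 = 48.514 mm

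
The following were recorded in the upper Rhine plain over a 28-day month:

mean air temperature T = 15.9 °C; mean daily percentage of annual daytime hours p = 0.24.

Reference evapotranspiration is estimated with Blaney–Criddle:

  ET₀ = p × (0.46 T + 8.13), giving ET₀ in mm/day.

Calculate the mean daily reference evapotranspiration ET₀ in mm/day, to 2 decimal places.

ET₀ = 0.24 × (0.46 × 15.9 + 8.13) = 0.24 × 15.444 = 3.7066 mm/d

3.71 mm/day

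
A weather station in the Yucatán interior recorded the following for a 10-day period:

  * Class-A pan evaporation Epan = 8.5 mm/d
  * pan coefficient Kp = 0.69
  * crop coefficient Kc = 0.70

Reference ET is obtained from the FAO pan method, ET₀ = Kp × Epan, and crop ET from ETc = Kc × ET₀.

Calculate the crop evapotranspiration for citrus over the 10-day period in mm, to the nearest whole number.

ET₀ = 0.69 × 8.5 = 5.8650 mm/d
ETc = Kc × ET₀ = 0.70 × 5.8650 = 4.1055 mm/d
Over 10 days: 4.1055 × 10 = 41.055 mm

41 mm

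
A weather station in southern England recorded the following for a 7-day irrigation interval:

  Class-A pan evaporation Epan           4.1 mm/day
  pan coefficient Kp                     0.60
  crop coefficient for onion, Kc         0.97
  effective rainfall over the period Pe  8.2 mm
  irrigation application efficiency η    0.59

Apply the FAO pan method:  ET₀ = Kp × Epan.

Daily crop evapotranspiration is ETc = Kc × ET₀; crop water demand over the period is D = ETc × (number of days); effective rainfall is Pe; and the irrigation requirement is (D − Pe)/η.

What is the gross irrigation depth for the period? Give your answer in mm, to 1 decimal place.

ET₀ = 0.60 × 4.1 = 2.4600 mm/d
ETc = Kc × ET₀ = 0.97 × 2.4600 = 2.3862 mm/d
Crop demand D = ETc × 7 d = 2.3862 × 7 = 16.703 mm
D − Pe = 16.703 − 8.2 = 8.503 mm
Gross irrigation = 8.503 / 0.59 = 14.412 mm

14.4 mm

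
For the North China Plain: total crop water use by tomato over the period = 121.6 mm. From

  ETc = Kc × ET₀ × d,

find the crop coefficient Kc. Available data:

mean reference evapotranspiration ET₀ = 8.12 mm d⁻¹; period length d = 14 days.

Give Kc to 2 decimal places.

1.07

ETc = Kc × ET₀ × d  ⇒  Kc = ETc / (ET₀ × d)
Kc = 121.6 / (8.12 × 14) = 121.6 / 113.68 = 1.0697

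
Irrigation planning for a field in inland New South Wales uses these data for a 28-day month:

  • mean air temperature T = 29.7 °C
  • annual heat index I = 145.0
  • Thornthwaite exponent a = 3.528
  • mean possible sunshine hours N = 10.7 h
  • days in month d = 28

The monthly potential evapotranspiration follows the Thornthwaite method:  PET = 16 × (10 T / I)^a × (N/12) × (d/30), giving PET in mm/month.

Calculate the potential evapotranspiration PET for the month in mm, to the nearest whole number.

10T/I = 10 × 29.7 / 145.0 = 2.0483
(10T/I)^a = 2.0483^3.528 = 12.5486
Uncorrected PET = 16 × 12.5486 = 200.778 mm
Correction = (N/12)(d/30) = (10.7/12)(28/30) = 0.8322
PET = 200.778 × 0.8322 = 167.087 mm/month

167 mm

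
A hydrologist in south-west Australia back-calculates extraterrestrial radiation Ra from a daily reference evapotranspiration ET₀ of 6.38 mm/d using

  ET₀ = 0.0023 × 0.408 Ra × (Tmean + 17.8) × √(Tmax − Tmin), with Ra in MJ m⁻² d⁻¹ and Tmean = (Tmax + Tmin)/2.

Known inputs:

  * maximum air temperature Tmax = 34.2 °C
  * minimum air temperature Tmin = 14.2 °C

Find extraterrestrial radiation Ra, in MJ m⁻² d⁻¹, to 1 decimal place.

36.2 MJ m⁻² d⁻¹

Tmean = (34.2+14.2)/2 = 24.20 °C; ΔT = 20.0
Ra = ET₀ / [0.0023 × 0.408 × (Tmean+17.8) × √ΔT]
   = 6.38 / (0.0023 × 0.408 × 42.00 × 4.4721) = 36.197 MJ m⁻² d⁻¹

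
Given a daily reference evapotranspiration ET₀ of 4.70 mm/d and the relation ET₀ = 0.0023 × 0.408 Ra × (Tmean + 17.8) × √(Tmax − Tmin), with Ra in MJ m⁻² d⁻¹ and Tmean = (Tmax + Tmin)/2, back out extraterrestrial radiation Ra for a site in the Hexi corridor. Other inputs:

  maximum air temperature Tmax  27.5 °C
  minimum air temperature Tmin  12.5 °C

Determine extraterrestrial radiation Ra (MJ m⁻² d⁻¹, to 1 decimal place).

Tmean = (27.5+12.5)/2 = 20.00 °C; ΔT = 15.0
Ra = ET₀ / [0.0023 × 0.408 × (Tmean+17.8) × √ΔT]
   = 4.70 / (0.0023 × 0.408 × 37.80 × 3.8730) = 34.211 MJ m⁻² d⁻¹

34.2 MJ m⁻² d⁻¹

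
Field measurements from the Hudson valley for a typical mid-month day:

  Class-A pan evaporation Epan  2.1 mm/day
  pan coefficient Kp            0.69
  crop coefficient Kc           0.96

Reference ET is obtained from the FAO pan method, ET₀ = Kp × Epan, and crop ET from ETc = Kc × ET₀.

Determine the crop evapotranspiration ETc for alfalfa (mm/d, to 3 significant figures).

ET₀ = 0.69 × 2.1 = 1.4490 mm/d
ETc = Kc × ET₀ = 0.96 × 1.4490 = 1.3910 mm/d

1.39 mm/d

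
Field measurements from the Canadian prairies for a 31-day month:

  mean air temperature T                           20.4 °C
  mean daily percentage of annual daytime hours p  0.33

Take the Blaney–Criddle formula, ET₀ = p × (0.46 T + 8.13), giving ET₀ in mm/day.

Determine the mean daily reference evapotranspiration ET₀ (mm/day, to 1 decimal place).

5.8 mm/day

ET₀ = 0.33 × (0.46 × 20.4 + 8.13) = 0.33 × 17.514 = 5.7796 mm/d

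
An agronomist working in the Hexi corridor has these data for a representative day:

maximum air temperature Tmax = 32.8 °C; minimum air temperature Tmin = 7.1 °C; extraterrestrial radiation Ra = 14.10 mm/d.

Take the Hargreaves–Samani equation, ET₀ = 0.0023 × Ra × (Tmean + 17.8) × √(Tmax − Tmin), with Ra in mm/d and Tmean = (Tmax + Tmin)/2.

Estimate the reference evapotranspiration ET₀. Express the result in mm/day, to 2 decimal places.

Tmean = (32.8 + 7.1)/2 = 19.95 °C
ET₀ = 0.0023 × 14.10 × (19.95 + 17.8) × √25.7 = 0.0023 × 14.10 × 37.75 × 5.0695 = 6.2062 mm/d

6.21 mm/day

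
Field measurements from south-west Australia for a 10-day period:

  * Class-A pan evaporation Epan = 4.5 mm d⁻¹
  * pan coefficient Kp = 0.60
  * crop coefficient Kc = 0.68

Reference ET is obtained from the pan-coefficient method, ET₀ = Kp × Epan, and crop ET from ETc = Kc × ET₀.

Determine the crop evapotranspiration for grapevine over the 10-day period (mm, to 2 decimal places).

18.36 mm

ET₀ = 0.60 × 4.5 = 2.7000 mm/d
ETc = Kc × ET₀ = 0.68 × 2.7000 = 1.8360 mm/d
Over 10 days: 1.8360 × 10 = 18.360 mm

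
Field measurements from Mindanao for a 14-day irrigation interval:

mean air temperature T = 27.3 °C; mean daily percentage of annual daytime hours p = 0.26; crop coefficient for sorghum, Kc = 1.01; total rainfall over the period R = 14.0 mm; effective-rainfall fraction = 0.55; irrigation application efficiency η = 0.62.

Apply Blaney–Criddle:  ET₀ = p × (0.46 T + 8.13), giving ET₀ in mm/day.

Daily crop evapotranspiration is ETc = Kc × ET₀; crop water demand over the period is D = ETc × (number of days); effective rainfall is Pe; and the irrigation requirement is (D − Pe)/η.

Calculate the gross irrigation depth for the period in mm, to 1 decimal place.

ET₀ = 0.26 × (0.46 × 27.3 + 8.13) = 0.26 × 20.688 = 5.3789 mm/d
ETc = Kc × ET₀ = 1.01 × 5.3789 = 5.4327 mm/d
Crop demand D = ETc × 14 d = 5.4327 × 14 = 76.058 mm
Pe = 0.55 × 14.0 = 7.700 mm
D − Pe = 76.058 − 7.700 = 68.358 mm
Gross irrigation = 68.358 / 0.62 = 110.255 mm

110.3 mm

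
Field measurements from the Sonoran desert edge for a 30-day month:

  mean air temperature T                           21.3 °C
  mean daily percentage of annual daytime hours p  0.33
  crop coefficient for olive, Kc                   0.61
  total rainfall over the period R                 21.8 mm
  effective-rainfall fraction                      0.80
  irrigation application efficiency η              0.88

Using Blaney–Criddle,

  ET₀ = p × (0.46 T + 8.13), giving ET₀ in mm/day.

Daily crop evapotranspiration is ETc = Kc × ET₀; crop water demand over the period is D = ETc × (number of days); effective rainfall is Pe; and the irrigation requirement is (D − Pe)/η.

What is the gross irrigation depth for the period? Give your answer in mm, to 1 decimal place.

ET₀ = 0.33 × (0.46 × 21.3 + 8.13) = 0.33 × 17.928 = 5.9162 mm/d
ETc = Kc × ET₀ = 0.61 × 5.9162 = 3.6089 mm/d
Crop demand D = ETc × 30 d = 3.6089 × 30 = 108.267 mm
Pe = 0.80 × 21.8 = 17.440 mm
D − Pe = 108.267 − 17.440 = 90.827 mm
Gross irrigation = 90.827 / 0.88 = 103.213 mm

103.2 mm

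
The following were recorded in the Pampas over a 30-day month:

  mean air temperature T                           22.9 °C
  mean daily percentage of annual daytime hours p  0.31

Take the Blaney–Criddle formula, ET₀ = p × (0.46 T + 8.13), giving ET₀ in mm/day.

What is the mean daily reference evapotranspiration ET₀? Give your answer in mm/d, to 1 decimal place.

5.8 mm/d

ET₀ = 0.31 × (0.46 × 22.9 + 8.13) = 0.31 × 18.664 = 5.7858 mm/d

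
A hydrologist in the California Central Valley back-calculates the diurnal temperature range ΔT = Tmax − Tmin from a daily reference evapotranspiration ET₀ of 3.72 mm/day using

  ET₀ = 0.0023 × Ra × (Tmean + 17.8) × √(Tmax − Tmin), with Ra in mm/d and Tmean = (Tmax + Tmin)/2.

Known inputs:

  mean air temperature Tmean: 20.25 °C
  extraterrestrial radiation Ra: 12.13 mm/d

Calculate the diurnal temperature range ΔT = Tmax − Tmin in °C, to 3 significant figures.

√ΔT = ET₀ / [0.0023 × Ra × (Tmean+17.8)] = 3.72 / (0.0023 × 12.13 × 38.05) = 3.5043
ΔT = 3.5043² = 12.280 °C

12.3 °C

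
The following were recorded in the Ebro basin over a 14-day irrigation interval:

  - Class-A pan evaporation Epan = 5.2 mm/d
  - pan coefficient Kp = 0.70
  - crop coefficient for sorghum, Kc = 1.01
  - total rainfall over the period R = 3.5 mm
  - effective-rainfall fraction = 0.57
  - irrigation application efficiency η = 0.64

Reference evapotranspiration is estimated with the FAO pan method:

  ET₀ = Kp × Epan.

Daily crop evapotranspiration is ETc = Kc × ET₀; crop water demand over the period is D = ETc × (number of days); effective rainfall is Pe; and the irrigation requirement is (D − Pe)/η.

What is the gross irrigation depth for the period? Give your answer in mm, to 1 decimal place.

ET₀ = 0.70 × 5.2 = 3.6400 mm/d
ETc = Kc × ET₀ = 1.01 × 3.6400 = 3.6764 mm/d
Crop demand D = ETc × 14 d = 3.6764 × 14 = 51.470 mm
Pe = 0.57 × 3.5 = 1.995 mm
D − Pe = 51.470 − 1.995 = 49.475 mm
Gross irrigation = 49.475 / 0.64 = 77.305 mm

77.3 mm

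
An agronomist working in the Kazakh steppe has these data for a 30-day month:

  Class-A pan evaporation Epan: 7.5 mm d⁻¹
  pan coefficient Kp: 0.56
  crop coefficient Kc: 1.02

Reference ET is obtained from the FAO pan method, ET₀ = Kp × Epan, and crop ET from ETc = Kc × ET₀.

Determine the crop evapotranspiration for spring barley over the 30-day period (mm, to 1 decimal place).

128.5 mm

ET₀ = 0.56 × 7.5 = 4.2000 mm/d
ETc = Kc × ET₀ = 1.02 × 4.2000 = 4.2840 mm/d
Over 30 days: 4.2840 × 30 = 128.520 mm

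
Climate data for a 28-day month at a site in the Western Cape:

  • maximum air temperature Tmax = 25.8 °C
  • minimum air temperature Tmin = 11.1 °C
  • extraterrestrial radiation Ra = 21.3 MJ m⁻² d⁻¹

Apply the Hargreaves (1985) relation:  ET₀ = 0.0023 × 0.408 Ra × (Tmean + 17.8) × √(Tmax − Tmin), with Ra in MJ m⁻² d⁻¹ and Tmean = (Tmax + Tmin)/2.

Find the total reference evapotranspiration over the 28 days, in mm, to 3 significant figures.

77.8 mm

Tmean = (25.8 + 11.1)/2 = 18.45 °C
0.408 Ra = 0.408 × 21.3 = 8.6904 mm/d equivalent
ET₀ = 0.0023 × 8.6904 × (18.45 + 17.8) × √14.7 = 0.0023 × 8.6904 × 36.25 × 3.8341 = 2.7780 mm/d
Over 28 days: 2.7780 × 28 = 77.784 mm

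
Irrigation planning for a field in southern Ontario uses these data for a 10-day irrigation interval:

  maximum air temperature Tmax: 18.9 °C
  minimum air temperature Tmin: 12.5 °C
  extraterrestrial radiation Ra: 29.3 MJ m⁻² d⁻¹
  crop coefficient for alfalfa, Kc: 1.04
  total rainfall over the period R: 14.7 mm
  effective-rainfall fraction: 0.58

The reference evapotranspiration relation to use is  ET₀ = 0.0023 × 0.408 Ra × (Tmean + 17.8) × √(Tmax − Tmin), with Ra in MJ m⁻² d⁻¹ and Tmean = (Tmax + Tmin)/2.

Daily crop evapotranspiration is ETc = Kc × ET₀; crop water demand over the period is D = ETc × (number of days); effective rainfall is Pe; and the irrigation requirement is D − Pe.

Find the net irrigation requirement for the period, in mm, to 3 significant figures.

Tmean = (18.9 + 12.5)/2 = 15.70 °C
0.408 Ra = 0.408 × 29.3 = 11.9544 mm/d equivalent
ET₀ = 0.0023 × 11.9544 × (15.70 + 17.8) × √6.4 = 0.0023 × 11.9544 × 33.50 × 2.5298 = 2.3302 mm/d
ETc = Kc × ET₀ = 1.04 × 2.3302 = 2.4234 mm/d
Crop demand D = ETc × 10 d = 2.4234 × 10 = 24.234 mm
Pe = 0.58 × 14.7 = 8.526 mm
D − Pe = 24.234 − 8.526 = 15.708 mm

15.7 mm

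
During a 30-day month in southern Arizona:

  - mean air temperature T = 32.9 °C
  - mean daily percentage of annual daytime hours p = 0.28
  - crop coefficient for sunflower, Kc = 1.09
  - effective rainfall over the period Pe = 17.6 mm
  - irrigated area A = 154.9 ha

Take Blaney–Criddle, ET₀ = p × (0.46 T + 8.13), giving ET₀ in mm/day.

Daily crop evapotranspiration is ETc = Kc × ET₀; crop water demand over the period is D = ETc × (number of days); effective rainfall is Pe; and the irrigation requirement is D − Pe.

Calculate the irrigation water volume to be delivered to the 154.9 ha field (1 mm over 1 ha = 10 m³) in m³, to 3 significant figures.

ET₀ = 0.28 × (0.46 × 32.9 + 8.13) = 0.28 × 23.264 = 6.5139 mm/d
ETc = Kc × ET₀ = 1.09 × 6.5139 = 7.1002 mm/d
Crop demand D = ETc × 30 d = 7.1002 × 30 = 213.006 mm
D − Pe = 213.006 − 17.6 = 195.406 mm
Volume = 195.406 mm × 154.9 ha × 10 = 302683.9 m³

303000 m³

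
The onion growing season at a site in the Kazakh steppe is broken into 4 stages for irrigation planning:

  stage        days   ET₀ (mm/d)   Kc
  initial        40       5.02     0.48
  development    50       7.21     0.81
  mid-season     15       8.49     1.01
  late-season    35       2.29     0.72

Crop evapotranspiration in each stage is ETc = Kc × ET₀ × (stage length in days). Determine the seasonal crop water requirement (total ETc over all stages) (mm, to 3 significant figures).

initial: 0.48 × 5.02 × 40 = 96.38 mm
development: 0.81 × 7.21 × 50 = 292.01 mm
mid-season: 1.01 × 8.49 × 15 = 128.62 mm
late-season: 0.72 × 2.29 × 35 = 57.71 mm
Seasonal total = 574.72 mm

575 mm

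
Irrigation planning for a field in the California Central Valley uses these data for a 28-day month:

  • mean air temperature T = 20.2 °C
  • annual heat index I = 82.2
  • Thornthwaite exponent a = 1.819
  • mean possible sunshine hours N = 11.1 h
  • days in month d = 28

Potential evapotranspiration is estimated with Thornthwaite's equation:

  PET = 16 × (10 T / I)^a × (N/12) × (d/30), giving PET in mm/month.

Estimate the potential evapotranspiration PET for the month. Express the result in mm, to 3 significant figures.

70.9 mm

10T/I = 10 × 20.2 / 82.2 = 2.4574
(10T/I)^a = 2.4574^1.819 = 5.1319
Uncorrected PET = 16 × 5.1319 = 82.110 mm
Correction = (N/12)(d/30) = (11.1/12)(28/30) = 0.8633
PET = 82.110 × 0.8633 = 70.886 mm/month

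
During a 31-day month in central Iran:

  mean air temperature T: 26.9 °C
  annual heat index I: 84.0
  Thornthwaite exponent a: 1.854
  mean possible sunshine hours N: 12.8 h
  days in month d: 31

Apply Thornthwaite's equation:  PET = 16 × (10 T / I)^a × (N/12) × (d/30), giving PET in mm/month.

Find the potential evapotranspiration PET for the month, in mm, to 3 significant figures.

10T/I = 10 × 26.9 / 84.0 = 3.2024
(10T/I)^a = 3.2024^1.854 = 8.6527
Uncorrected PET = 16 × 8.6527 = 138.443 mm
Correction = (N/12)(d/30) = (12.8/12)(31/30) = 1.1022
PET = 138.443 × 1.1022 = 152.592 mm/month

153 mm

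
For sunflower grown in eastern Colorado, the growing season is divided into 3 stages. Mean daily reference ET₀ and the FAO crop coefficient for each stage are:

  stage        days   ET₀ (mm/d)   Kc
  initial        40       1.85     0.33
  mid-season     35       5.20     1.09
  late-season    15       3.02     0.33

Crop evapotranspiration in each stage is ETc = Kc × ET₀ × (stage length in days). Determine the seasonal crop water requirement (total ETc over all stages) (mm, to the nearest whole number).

initial: 0.33 × 1.85 × 40 = 24.42 mm
mid-season: 1.09 × 5.20 × 35 = 198.38 mm
late-season: 0.33 × 3.02 × 15 = 14.95 mm
Seasonal total = 237.75 mm

238 mm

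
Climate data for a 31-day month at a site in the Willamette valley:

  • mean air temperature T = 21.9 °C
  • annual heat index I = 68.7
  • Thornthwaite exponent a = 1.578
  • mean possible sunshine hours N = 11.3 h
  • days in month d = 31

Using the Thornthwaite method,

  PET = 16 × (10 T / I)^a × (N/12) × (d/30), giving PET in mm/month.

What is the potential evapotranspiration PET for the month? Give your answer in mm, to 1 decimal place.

10T/I = 10 × 21.9 / 68.7 = 3.1878
(10T/I)^a = 3.1878^1.578 = 6.2303
Uncorrected PET = 16 × 6.2303 = 99.685 mm
Correction = (N/12)(d/30) = (11.3/12)(31/30) = 0.9731
PET = 99.685 × 0.9731 = 97.003 mm/month

97.0 mm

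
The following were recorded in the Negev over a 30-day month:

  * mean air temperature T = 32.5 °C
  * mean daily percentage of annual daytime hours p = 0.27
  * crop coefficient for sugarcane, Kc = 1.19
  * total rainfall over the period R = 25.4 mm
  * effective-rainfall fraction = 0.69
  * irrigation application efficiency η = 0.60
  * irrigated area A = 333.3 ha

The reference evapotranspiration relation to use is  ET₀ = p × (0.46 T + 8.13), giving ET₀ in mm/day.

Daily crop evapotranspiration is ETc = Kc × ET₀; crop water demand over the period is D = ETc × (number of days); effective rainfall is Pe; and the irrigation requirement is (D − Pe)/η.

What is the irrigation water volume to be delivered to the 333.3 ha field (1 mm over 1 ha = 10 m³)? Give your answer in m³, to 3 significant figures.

ET₀ = 0.27 × (0.46 × 32.5 + 8.13) = 0.27 × 23.080 = 6.2316 mm/d
ETc = Kc × ET₀ = 1.19 × 6.2316 = 7.4156 mm/d
Crop demand D = ETc × 30 d = 7.4156 × 30 = 222.468 mm
Pe = 0.69 × 25.4 = 17.526 mm
D − Pe = 222.468 − 17.526 = 204.942 mm
Gross irrigation = 204.942 / 0.60 = 341.570 mm
Volume = 341.570 mm × 333.3 ha × 10 = 1138452.8 m³

1140000 m³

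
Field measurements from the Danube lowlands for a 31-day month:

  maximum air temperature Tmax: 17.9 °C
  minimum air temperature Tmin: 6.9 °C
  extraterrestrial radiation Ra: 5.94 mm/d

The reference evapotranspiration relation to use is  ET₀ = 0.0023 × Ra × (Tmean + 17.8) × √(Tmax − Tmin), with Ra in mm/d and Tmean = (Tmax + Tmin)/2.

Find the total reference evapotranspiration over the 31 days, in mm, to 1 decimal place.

Tmean = (17.9 + 6.9)/2 = 12.40 °C
ET₀ = 0.0023 × 5.94 × (12.40 + 17.8) × √11.0 = 0.0023 × 5.94 × 30.20 × 3.3166 = 1.3684 mm/d
Over 31 days: 1.3684 × 31 = 42.420 mm

42.4 mm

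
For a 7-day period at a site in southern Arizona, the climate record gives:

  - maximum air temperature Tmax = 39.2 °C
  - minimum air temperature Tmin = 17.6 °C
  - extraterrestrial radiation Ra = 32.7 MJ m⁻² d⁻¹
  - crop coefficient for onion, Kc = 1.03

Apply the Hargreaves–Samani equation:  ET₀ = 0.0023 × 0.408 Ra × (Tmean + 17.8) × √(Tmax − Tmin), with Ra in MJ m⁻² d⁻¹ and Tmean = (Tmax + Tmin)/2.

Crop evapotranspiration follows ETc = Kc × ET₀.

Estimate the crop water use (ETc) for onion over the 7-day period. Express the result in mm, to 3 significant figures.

Tmean = (39.2 + 17.6)/2 = 28.40 °C
0.408 Ra = 0.408 × 32.7 = 13.3416 mm/d equivalent
ET₀ = 0.0023 × 13.3416 × (28.40 + 17.8) × √21.6 = 0.0023 × 13.3416 × 46.20 × 4.6476 = 6.5888 mm/d
ETc = Kc × ET₀ = 1.03 × 6.5888 = 6.7865 mm/d
Over 7 days: 6.7865 × 7 = 47.506 mm

47.5 mm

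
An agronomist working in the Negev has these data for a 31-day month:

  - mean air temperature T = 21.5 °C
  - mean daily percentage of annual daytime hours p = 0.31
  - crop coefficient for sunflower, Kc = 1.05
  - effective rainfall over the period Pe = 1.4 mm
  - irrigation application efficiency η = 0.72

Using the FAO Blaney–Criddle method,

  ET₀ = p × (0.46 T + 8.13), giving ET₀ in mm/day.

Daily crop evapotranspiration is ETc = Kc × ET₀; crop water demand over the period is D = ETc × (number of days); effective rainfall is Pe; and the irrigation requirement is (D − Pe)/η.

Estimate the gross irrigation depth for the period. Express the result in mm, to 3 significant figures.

ET₀ = 0.31 × (0.46 × 21.5 + 8.13) = 0.31 × 18.020 = 5.5862 mm/d
ETc = Kc × ET₀ = 1.05 × 5.5862 = 5.8655 mm/d
Crop demand D = ETc × 31 d = 5.8655 × 31 = 181.831 mm
D − Pe = 181.831 − 1.4 = 180.431 mm
Gross irrigation = 180.431 / 0.72 = 250.599 mm

251 mm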